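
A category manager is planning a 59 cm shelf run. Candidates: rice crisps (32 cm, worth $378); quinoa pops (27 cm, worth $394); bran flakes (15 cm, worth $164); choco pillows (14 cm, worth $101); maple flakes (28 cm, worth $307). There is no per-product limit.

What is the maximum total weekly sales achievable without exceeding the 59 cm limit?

Taking 2×quinoa pops: 54 cm used, 788 in weekly sales.
Nothing else within 59 cm beats 788.

788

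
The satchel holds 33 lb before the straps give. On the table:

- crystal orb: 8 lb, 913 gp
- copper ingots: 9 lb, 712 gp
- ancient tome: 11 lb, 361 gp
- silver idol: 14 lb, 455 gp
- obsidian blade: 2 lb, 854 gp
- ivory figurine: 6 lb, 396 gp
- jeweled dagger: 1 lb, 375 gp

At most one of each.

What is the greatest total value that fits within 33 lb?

3250

Taking crystal orb + copper ingots + obsidian blade + ivory figurine + jeweled dagger: 26 lb used, 3250 in value.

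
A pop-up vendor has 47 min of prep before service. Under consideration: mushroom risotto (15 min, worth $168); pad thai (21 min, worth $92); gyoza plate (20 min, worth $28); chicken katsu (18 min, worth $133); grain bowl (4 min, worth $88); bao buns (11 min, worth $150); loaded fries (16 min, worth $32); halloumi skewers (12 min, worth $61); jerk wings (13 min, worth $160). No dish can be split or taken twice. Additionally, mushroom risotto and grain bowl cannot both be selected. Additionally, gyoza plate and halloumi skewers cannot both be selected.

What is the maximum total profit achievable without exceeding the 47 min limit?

531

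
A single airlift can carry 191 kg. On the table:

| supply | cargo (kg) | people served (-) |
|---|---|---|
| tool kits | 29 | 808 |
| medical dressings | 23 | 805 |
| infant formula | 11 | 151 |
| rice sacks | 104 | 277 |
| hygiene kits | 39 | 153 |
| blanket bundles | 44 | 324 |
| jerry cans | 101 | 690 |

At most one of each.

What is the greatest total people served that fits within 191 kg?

2454

A density-first pass picks tool kits + medical dressings + infant formula + hygiene kits + blanket bundles — 2241 at 146 kg.
Dropping hygiene kits and blanket bundles frees 83 kg; slotting in jerry cans (101 kg) lifts the total to 2454 at 164 kg.
Runner-up tool kits + medical dressings + jerry cans tops out at 2303.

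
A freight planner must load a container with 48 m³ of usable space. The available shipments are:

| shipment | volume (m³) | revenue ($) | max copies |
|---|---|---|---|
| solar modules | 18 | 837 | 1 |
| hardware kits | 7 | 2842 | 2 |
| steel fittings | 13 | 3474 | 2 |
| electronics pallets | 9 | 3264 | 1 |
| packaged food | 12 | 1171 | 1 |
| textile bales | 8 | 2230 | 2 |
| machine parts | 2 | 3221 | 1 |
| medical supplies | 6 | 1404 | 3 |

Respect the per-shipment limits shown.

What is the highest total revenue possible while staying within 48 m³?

Taking 2×hardware kits + electronics pallets + 2×textile bales + machine parts + medical supplies: 47 m³ used, 18033 in revenue.

18033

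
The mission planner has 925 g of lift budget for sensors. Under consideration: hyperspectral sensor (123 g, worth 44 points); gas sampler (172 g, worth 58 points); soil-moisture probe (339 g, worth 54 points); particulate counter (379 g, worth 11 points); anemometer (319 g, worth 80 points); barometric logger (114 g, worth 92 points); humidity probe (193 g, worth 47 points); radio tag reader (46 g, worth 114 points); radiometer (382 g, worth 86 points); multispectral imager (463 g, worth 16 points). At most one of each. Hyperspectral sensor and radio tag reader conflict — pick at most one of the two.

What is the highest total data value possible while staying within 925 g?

By data value per g: radio tag reader 2.48, barometric logger 0.81, hyperspectral sensor 0.36 lead.
Gas sampler + barometric logger + humidity probe + radio tag reader + radiometer uses 907 of the 925 g and totals 397.

397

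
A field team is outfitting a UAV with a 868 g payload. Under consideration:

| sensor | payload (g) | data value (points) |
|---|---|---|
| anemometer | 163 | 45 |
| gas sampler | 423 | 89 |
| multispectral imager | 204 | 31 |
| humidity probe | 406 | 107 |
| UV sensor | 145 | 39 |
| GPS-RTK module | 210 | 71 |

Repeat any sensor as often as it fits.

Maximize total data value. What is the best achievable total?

Ranking by ratio (data value/g): GPS-RTK module 0.34, anemometer 0.28, UV sensor 0.27.
4×GPS-RTK module uses 840 of the 868 g and totals 284.
No other feasible combination exceeds 284.

284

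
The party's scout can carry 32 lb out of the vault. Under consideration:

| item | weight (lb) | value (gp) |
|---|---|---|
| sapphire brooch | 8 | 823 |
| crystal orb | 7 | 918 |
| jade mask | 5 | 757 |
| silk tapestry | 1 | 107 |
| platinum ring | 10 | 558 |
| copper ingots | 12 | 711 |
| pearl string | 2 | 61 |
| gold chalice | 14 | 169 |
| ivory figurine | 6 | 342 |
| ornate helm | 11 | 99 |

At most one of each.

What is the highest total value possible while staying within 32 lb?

The ratio heuristic lands on sapphire brooch + crystal orb + jade mask + silk tapestry + pearl string + ivory figurine (3008) but leaves 3 lb idle.
The 9 lb tied up in silk tapestry and pearl string and ivory figurine is better spent on copper ingots — total rises to 3209 (32 lb).

3209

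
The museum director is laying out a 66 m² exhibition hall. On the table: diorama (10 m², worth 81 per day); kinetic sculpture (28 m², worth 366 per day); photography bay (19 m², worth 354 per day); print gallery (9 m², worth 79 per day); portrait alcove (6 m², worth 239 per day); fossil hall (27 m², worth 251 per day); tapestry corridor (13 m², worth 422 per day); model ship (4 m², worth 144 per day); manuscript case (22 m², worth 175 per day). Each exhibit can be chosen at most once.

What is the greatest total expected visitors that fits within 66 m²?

Taking the top-ratio exhibits first gives diorama + photography bay + print gallery + portrait alcove + tapestry corridor + model ship for 1319 (61 m²).
Dropping diorama and print gallery and model ship frees 23 m²; slotting in kinetic sculpture (28 m²) lifts the total to 1381 at 66 m².
Every other selection either busts 66 m² or fails to beat 1381.

1381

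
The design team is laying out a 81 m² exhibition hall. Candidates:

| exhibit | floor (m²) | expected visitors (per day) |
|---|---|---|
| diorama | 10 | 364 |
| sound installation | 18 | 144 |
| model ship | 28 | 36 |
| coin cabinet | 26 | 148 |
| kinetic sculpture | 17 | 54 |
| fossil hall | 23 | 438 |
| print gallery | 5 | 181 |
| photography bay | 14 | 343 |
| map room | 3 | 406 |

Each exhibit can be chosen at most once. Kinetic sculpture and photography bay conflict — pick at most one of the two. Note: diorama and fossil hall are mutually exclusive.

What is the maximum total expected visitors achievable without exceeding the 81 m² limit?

Diorama + sound installation + coin cabinet + print gallery + photography bay + map room uses 76 of the 81 m² and totals 1586.
Runner-up coin cabinet + fossil hall + print gallery + photography bay + map room tops out at 1516.

1586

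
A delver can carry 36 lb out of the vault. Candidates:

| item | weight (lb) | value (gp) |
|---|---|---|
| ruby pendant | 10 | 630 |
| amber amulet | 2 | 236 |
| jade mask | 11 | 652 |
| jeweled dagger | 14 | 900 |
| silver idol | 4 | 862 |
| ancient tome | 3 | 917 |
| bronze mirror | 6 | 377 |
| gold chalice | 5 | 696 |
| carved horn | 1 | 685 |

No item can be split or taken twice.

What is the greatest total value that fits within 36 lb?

4678

The ratio heuristic lands on amber amulet + jeweled dagger + silver idol + ancient tome + bronze mirror + gold chalice + carved horn (4673) but leaves 1 lb idle.
Replace jeweled dagger and bronze mirror with ruby pendant + jade mask: the trade gains 5 net, giving 4678 at 36 lb.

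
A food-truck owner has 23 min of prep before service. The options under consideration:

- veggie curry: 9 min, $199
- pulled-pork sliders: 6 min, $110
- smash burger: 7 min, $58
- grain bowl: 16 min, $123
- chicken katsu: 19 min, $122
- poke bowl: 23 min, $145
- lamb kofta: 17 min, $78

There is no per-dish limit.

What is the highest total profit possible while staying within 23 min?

419

Filling by ratio: 2×veggie curry for 398, with 5 min left unused.
Dropping veggie curry frees 9 min; slotting in 2×pulled-pork sliders (12 min) lifts the total to 419 at 21 min.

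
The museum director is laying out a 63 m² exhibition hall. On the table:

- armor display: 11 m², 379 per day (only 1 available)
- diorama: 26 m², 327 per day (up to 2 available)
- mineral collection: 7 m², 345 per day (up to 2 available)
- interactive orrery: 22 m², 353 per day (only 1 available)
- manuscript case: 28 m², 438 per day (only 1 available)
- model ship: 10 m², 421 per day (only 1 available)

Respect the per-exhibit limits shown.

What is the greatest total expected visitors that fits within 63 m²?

Greedy by ratio would take armor display + 2×mineral collection + interactive orrery + model ship: 57 m² used, total 1843.
Dropping interactive orrery frees 22 m²; slotting in manuscript case (28 m²) lifts the total to 1928 at 63 m².

1928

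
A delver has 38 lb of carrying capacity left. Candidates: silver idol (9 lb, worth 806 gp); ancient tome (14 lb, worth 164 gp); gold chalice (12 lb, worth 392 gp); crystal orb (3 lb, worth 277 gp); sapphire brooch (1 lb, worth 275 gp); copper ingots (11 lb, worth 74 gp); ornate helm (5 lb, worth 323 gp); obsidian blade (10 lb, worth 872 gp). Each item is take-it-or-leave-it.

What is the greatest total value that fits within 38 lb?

Density check — sapphire brooch 275.00, crystal orb 92.33, silver idol 89.56 are the best per lb.
Taking the top-ratio items first gives silver idol + crystal orb + sapphire brooch + ornate helm + obsidian blade for 2553 (28 lb).
The 3 lb tied up in crystal orb is better spent on gold chalice — total rises to 2668 (37 lb).
An exhaustive check of the 256 subsets confirms 2668.

2668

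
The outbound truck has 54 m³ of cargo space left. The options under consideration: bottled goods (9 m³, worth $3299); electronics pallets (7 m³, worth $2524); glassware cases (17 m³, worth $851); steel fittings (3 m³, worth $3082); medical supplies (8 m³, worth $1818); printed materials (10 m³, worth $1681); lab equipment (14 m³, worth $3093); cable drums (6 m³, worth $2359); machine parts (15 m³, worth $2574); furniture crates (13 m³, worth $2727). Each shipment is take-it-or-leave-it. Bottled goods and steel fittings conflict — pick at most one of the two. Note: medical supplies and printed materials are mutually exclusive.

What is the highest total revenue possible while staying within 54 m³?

By revenue per m³: steel fittings 1027.33, cable drums 393.17, bottled goods 366.56 lead.
Best packing: electronics pallets + steel fittings + medical supplies + lab equipment + cable drums + furniture crates — 51 m³, 15603 total.

15603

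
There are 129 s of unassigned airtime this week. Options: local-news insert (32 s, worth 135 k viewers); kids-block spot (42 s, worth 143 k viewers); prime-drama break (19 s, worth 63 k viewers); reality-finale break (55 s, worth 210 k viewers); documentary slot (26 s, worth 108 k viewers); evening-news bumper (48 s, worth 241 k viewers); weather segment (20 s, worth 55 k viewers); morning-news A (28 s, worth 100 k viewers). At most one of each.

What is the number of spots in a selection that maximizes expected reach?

Optimal total is 559.
One optimal bundle: reality-finale break + documentary slot + evening-news bumper (129 s).
Every optimal selection uses 3 spots.

3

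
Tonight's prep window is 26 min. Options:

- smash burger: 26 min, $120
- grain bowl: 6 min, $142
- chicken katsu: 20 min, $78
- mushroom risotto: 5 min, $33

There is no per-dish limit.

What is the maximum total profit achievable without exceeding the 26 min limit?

568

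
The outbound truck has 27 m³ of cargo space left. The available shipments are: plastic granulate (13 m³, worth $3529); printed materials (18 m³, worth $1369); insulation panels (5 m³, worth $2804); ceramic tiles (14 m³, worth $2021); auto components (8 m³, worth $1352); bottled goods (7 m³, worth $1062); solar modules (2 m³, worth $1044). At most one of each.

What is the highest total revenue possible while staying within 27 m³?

Density check — insulation panels 560.80, solar modules 522.00, plastic granulate 271.46 are the best per m³.
The ratio ordering already packs tightly: plastic granulate + insulation panels + bottled goods + solar modules, 27 m³, 8439.

8439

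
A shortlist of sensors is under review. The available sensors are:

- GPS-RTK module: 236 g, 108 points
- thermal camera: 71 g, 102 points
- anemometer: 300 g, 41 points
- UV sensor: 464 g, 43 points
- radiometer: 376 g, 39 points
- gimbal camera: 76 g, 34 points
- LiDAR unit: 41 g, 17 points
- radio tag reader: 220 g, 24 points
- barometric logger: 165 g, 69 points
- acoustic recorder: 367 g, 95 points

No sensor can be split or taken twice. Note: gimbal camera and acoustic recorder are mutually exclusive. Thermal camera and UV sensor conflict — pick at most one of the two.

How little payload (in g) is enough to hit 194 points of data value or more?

307

Need the lightest bundle worth ≥ 194.
GPS-RTK module + thermal camera reaches 210 using 307 g.
No combination under 307 g hits 194.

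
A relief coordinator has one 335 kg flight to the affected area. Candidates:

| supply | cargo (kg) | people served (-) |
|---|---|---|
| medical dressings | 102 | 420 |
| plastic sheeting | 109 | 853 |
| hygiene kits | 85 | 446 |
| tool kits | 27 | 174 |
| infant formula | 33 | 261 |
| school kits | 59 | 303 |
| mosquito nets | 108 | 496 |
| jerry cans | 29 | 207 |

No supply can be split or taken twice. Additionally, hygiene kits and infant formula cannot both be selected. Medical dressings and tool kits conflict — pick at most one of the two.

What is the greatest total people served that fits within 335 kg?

2044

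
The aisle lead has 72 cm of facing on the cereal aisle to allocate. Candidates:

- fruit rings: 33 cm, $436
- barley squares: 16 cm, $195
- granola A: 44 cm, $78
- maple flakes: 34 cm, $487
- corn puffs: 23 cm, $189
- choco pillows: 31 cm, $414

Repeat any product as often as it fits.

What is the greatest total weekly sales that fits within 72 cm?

974

By weekly sales per cm: maple flakes 14.32, choco pillows 13.35, fruit rings 13.21 lead.
2×maple flakes uses 68 of the 72 cm and totals 974.
No other feasible combination exceeds 974.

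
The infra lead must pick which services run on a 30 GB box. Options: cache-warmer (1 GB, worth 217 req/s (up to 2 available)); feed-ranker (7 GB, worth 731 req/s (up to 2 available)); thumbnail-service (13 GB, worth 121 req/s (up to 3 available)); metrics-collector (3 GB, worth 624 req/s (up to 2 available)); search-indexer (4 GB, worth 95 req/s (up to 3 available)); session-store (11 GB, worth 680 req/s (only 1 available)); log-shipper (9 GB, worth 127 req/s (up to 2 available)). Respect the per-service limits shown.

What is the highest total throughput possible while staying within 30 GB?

3334

2×cache-warmer + 2×feed-ranker + 2×metrics-collector + 2×search-indexer uses 30 of the 30 GB and totals 3334.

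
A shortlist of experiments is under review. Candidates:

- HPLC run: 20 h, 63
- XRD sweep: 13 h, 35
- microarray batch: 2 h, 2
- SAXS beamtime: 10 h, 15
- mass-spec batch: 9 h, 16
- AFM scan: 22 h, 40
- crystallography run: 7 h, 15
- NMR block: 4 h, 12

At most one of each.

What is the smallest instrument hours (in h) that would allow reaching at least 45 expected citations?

Minimise h subject to total expected citations ≥ 45.
XRD sweep + NMR block reaches 47 using 17 h.
Any bundle with less than 17 h falls short of 45.

17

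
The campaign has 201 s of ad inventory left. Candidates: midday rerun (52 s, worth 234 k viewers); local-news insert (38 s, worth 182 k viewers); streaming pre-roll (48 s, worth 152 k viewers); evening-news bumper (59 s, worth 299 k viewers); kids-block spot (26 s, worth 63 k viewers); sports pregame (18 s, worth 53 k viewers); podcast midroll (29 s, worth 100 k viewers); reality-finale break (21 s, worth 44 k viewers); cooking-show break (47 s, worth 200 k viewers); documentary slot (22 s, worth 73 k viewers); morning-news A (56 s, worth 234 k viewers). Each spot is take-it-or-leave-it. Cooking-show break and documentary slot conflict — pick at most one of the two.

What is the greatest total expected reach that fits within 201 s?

Ranking by ratio (expected reach/s): evening-news bumper 5.07, local-news insert 4.79, midday rerun 4.50.
Best packing: midday rerun + local-news insert + evening-news bumper + cooking-show break — 196 s, 915 total.
Local-news insert + evening-news bumper + cooking-show break + morning-news A matches that 915 at 200 s; no feasible combination exceeds it.

915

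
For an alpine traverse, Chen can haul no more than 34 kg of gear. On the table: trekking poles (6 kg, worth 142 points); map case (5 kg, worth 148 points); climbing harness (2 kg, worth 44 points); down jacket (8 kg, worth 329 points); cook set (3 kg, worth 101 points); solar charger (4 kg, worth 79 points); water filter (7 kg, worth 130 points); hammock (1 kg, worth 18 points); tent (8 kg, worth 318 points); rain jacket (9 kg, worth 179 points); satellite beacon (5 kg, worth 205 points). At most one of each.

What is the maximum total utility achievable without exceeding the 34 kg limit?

1198

Filling by ratio: map case + climbing harness + down jacket + cook set + hammock + tent + satellite beacon for 1163, with 2 kg left unused.
The 2 kg tied up in climbing harness is better spent on solar charger — total rises to 1198 (34 kg).
Runner-up trekking poles + map case + climbing harness + down jacket + tent + satellite beacon tops out at 1186.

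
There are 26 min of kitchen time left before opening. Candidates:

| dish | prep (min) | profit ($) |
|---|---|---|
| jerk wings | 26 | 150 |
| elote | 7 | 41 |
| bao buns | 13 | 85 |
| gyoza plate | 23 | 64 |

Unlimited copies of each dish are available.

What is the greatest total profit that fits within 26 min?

Taking 2×bao buns: 26 min used, 170 in profit.

170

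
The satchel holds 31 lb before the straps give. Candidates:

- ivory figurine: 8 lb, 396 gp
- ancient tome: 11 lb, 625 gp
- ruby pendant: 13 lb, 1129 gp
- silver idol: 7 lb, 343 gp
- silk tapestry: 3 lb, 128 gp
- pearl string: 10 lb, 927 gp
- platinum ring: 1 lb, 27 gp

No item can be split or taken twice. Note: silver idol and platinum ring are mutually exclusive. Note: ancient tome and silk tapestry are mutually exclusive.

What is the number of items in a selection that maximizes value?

3

The maximum value within 31 lb is 2452.
For example ivory figurine + ruby pendant + pearl string achieves it, using 31 lb.
All optima have 3 items.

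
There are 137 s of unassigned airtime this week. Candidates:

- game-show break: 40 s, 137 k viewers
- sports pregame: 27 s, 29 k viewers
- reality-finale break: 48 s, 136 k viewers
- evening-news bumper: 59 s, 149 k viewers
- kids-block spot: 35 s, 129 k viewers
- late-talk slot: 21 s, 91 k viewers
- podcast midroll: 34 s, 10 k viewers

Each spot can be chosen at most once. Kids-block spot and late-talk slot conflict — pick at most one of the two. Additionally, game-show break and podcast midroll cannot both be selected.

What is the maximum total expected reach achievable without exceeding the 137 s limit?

415

Game-show break + evening-news bumper + kids-block spot uses 134 of the 137 s and totals 415.
The closest alternative, game-show break + reality-finale break + kids-block spot, reaches only 402.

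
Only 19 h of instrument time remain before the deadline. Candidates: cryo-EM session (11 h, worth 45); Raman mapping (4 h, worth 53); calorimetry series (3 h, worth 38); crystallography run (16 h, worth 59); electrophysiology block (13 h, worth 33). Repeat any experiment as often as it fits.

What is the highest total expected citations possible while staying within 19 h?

The ratio ordering already packs tightly: 4×Raman mapping + calorimetry series, 19 h, 250.
Nothing else within 19 h beats 250.

250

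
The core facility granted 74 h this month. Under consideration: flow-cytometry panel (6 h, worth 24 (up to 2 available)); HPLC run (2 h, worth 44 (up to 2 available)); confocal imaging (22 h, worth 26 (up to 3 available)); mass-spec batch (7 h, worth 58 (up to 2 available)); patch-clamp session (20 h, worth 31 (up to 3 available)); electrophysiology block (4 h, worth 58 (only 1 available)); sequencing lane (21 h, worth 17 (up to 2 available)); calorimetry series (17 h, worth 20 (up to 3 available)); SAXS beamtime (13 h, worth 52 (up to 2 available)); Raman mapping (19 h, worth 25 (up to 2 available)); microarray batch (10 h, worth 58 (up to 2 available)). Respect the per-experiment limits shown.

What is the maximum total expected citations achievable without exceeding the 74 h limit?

By expected citations per h: HPLC run 22.00, electrophysiology block 14.50, mass-spec batch 8.29, microarray batch 5.80 lead.
A density-first pass picks 2×flow-cytometry panel + 2×HPLC run + 2×mass-spec batch + electrophysiology block + SAXS beamtime + 2×microarray batch — 478 at 67 h.
The 6 h tied up in flow-cytometry panel is better spent on SAXS beamtime — total rises to 506 (74 h).
Nothing else within 74 h beats 506.

506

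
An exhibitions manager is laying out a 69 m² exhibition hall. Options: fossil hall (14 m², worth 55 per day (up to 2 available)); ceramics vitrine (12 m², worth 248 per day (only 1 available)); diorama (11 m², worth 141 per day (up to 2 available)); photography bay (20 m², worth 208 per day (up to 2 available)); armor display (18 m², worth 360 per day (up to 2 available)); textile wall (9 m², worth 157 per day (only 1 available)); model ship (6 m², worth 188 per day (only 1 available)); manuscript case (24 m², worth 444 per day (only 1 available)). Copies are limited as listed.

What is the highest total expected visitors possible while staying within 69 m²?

1397

Filling by ratio: ceramics vitrine + 2×armor display + textile wall + model ship for 1313, with 6 m² left unused.
Replace armor display with manuscript case: the trade gains 84 net, giving 1397 at 69 m².
Nothing else within 69 m² beats 1397.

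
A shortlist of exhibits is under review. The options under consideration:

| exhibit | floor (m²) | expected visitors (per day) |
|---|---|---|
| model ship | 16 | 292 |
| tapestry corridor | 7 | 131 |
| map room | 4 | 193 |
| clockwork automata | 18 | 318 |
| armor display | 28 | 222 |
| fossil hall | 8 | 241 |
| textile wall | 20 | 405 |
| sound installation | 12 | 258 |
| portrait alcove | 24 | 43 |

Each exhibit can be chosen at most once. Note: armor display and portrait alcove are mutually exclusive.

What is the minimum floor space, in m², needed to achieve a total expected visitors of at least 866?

37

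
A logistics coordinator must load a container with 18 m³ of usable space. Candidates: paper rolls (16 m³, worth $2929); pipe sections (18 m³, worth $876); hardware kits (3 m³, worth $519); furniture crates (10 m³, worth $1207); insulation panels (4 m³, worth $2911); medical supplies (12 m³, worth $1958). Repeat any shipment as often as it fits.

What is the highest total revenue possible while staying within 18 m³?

11644

Taking 4×insulation panels: 16 m³ used, 11644 in revenue.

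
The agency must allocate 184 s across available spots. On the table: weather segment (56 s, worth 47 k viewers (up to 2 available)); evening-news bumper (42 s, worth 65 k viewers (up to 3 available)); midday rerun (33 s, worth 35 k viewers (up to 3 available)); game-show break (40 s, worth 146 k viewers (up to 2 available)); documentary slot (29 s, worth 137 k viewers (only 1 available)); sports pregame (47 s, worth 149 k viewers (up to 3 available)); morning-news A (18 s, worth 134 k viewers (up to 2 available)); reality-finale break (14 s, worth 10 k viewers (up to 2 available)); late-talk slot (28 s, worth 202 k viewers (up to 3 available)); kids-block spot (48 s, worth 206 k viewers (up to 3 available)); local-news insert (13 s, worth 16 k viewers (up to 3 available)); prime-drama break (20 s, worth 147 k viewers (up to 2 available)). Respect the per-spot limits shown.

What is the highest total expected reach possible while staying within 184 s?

A density-first pass picks 2×morning-news A + 3×late-talk slot + local-news insert + 2×prime-drama break — 1184 at 173 s.
Dropping morning-news A frees 18 s; slotting in documentary slot (29 s) lifts the total to 1187 at 184 s.

1187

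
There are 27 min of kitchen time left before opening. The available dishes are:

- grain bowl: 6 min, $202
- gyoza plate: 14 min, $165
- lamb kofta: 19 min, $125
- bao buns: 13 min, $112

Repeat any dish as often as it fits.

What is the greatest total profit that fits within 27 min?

By profit per min: grain bowl 33.67, gyoza plate 11.79, bao buns 8.62, lamb kofta 6.58 lead.
Taking 4×grain bowl: 24 min used, 808 in profit.
The spare 3 min is too small for any remaining dish, and no exchange beats 808.

808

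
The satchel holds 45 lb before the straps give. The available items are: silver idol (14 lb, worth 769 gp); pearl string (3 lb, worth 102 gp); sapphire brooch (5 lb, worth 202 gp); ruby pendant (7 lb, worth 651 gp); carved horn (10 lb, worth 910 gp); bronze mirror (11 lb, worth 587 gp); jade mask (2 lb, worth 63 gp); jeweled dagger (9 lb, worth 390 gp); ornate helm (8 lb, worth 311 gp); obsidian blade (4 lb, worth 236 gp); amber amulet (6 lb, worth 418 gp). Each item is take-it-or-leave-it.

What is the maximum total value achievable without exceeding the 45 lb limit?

3086

Silver idol + pearl string + ruby pendant + carved horn + obsidian blade + amber amulet uses 44 of the 45 lb and totals 3086.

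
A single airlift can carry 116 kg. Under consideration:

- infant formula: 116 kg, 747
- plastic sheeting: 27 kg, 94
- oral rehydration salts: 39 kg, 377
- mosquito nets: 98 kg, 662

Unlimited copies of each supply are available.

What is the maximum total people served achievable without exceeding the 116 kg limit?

Taking plastic sheeting + 2×oral rehydration salts: 105 kg used, 848 in people served.
No other feasible combination exceeds 848.

848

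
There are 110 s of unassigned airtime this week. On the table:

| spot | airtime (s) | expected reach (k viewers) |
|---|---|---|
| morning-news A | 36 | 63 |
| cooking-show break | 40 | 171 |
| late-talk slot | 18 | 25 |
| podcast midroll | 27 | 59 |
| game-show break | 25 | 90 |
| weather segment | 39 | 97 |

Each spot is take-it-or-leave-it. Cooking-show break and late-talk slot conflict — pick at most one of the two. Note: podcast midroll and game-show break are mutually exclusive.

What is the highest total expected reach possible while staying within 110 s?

358

Cooking-show break + game-show break + weather segment uses 104 of the 110 s and totals 358.
Every other selection either busts 110 s or breaks a pairing rule or fails to beat 358.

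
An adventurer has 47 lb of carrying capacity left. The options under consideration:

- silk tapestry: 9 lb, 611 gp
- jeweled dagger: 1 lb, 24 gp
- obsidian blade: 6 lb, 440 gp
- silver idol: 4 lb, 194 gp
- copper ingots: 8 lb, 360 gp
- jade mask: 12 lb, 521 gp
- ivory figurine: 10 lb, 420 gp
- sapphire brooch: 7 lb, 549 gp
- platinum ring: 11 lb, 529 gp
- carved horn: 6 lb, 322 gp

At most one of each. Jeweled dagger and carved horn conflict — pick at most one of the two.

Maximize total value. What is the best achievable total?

2811

Silk tapestry + obsidian blade + copper ingots + sapphire brooch + platinum ring + carved horn uses 47 of the 47 lb and totals 2811.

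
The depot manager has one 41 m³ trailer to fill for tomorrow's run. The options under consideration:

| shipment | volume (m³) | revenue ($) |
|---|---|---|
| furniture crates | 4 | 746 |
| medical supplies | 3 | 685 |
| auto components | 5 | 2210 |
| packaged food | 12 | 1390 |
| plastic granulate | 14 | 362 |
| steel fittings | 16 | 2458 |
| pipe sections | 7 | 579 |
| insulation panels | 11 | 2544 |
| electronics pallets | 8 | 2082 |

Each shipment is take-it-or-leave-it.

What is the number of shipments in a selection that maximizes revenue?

4

Best achievable revenue is 9294.
For example auto components + steel fittings + insulation panels + electronics pallets achieves it, using 40 m³.
All optima have 4 shipments.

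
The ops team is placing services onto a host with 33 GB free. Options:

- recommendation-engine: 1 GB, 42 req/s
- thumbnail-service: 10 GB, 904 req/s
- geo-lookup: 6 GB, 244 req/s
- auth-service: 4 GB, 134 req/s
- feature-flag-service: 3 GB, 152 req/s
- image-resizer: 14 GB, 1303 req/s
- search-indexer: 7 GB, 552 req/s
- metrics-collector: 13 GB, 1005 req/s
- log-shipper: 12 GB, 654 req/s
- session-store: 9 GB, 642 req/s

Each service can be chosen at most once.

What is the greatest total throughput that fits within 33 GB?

2849

The ratio heuristic lands on recommendation-engine + thumbnail-service + image-resizer + search-indexer (2801) but leaves 1 GB idle.
Dropping recommendation-engine and search-indexer frees 8 GB; slotting in session-store (9 GB) lifts the total to 2849 at 33 GB.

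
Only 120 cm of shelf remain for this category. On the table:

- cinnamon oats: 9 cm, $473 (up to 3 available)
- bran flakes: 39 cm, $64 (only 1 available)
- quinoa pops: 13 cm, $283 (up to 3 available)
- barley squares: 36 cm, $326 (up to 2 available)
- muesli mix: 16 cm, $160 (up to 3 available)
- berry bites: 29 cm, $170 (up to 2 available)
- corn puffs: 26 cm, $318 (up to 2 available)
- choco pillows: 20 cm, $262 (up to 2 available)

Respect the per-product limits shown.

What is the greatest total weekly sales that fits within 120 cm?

2904

A density-first pass picks 3×cinnamon oats + 3×quinoa pops + 2×choco pillows — 2792 at 106 cm.
Replace 2×choco pillows with 2×corn puffs: the trade gains 112 net, giving 2904 at 118 cm.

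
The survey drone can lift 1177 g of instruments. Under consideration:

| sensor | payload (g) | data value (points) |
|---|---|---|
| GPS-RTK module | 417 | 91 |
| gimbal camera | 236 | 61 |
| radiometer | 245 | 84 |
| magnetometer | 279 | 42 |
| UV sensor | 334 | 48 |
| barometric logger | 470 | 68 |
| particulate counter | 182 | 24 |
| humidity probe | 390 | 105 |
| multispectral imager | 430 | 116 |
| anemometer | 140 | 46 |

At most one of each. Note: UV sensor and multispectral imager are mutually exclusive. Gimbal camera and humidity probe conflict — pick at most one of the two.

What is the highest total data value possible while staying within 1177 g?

307

By data value per g: radiometer 0.34, anemometer 0.33, multispectral imager 0.27, humidity probe 0.27 lead.
Taking gimbal camera + radiometer + multispectral imager + anemometer: 1051 g used, 307 in data value.
No other feasible combination exceeds 307.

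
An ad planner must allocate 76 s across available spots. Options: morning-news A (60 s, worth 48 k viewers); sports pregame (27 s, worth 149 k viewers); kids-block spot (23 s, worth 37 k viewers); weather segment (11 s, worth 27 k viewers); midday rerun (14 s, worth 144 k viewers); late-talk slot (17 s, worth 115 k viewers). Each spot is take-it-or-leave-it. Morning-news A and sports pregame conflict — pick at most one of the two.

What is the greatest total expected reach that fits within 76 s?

435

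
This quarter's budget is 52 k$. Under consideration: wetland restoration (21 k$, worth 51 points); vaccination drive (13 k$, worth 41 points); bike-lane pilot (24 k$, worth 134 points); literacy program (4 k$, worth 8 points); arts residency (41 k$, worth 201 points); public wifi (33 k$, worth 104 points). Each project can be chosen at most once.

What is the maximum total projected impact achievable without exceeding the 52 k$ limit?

209

Filling by ratio: vaccination drive + bike-lane pilot + literacy program for 183, with 11 k$ left unused.
Dropping vaccination drive and bike-lane pilot frees 37 k$; slotting in arts residency (41 k$) lifts the total to 209 at 45 k$.
Runner-up arts residency tops out at 201.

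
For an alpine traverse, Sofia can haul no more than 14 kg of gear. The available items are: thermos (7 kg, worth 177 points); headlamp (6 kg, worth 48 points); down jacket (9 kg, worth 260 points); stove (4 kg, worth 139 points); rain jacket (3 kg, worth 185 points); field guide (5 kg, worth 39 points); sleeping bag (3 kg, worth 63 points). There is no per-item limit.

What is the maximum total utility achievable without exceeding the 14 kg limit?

740

The ratio ordering already packs tightly: 4×rain jacket, 12 kg, 740.
Nothing else within 14 kg beats 740.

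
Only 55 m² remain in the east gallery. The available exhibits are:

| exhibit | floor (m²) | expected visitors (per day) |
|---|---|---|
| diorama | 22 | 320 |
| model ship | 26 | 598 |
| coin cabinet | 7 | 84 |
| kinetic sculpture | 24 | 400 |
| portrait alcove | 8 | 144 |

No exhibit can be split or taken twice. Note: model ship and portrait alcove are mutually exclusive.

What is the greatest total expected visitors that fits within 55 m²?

1002

By expected visitors per m²: model ship 23.00, portrait alcove 18.00, kinetic sculpture 16.67 lead.
Taking diorama + model ship + coin cabinet: 55 m² used, 1002 in expected visitors.
Runner-up model ship + kinetic sculpture tops out at 998.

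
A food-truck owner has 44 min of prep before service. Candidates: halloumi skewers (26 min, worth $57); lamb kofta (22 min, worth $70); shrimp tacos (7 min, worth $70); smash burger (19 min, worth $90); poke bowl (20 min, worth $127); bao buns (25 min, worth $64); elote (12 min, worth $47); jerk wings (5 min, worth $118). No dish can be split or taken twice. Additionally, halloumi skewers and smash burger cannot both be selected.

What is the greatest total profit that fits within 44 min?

Shrimp tacos + poke bowl + elote + jerk wings uses 44 of the 44 min and totals 362.
Every other selection either busts 44 min or breaks a pairing rule or fails to beat 362.

362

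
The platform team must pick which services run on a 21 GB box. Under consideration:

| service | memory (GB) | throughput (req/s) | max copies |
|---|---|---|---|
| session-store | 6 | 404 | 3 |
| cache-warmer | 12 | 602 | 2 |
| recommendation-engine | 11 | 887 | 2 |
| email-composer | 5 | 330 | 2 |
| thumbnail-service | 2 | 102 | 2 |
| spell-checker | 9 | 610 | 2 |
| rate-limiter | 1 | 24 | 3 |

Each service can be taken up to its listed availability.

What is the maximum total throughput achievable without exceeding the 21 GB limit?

Greedy by ratio would take recommendation-engine + spell-checker + rate-limiter: 21 GB used, total 1521.
Dropping spell-checker and rate-limiter frees 10 GB; slotting in 2×email-composer (10 GB) lifts the total to 1547 at 21 GB.
That's the maximum — no swap from here does better than 1547.

1547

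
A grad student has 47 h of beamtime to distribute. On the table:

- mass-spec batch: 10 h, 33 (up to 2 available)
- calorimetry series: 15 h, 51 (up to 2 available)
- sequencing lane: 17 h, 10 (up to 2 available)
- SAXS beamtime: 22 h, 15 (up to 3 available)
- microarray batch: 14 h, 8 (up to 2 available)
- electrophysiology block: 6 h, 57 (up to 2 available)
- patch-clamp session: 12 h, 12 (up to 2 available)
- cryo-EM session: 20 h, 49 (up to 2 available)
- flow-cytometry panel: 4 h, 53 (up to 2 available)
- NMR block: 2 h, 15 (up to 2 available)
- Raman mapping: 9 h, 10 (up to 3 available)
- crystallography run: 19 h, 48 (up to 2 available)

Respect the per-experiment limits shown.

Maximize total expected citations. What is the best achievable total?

Ranking by ratio (expected citations/h): flow-cytometry panel 13.25, electrophysiology block 9.50, NMR block 7.50, calorimetry series 3.40.
Filling by ratio: calorimetry series + 2×electrophysiology block + 2×flow-cytometry panel + 2×NMR block for 301, with 8 h left unused.
Dropping NMR block frees 2 h; slotting in mass-spec batch (10 h) lifts the total to 319 at 47 h.
No other feasible combination exceeds 319.

319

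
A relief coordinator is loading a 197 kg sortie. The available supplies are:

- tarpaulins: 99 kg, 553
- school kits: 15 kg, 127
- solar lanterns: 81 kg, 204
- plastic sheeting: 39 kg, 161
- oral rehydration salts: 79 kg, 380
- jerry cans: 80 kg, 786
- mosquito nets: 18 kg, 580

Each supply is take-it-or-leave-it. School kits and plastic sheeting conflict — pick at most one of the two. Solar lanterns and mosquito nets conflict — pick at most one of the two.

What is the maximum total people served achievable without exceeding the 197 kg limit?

A density-first pass picks school kits + oral rehydration salts + jerry cans + mosquito nets — 1873 at 192 kg.
Dropping school kits and oral rehydration salts frees 94 kg; slotting in tarpaulins (99 kg) lifts the total to 1919 at 197 kg.
Runner-up school kits + oral rehydration salts + jerry cans + mosquito nets tops out at 1873.

1919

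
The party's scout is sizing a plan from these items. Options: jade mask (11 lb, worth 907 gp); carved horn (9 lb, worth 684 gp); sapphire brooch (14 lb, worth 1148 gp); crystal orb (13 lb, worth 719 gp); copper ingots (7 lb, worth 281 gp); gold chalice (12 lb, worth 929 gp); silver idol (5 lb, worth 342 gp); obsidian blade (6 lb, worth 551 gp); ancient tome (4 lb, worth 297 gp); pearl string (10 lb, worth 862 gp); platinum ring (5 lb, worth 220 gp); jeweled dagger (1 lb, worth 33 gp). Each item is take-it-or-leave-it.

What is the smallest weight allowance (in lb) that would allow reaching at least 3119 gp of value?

Need the lightest bundle worth ≥ 3119.
Taking carved horn + sapphire brooch + obsidian blade + pearl string gives 3245 (≥ 3119) for 39 lb.
No combination under 39 lb hits 3119.

39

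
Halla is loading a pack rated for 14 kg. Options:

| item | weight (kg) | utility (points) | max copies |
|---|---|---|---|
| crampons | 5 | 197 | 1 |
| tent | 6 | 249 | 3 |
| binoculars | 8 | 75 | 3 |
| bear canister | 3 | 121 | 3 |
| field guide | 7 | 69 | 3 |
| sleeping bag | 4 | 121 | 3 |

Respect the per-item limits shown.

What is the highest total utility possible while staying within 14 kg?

Density check — tent 41.50, bear canister 40.33, crampons 39.40, sleeping bag 30.25 are the best per kg.
The ratio heuristic lands on 2×tent (498) but leaves 2 kg idle.
The 6 kg tied up in tent is better spent on crampons + bear canister — total rises to 567 (14 kg).
Every other selection either busts 14 kg or exceeds an availability limit or fails to beat 567.

567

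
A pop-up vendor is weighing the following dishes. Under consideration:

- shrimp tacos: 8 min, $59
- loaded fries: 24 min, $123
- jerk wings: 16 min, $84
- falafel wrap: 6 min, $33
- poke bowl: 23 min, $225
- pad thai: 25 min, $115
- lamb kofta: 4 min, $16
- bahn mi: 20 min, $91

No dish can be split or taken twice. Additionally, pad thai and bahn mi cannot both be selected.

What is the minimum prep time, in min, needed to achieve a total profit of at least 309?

37

Minimise min subject to total profit ≥ 309.
shrimp tacos + falafel wrap + poke bowl: 317 profit at 37 min.
Any bundle with less than 37 min falls short of 309.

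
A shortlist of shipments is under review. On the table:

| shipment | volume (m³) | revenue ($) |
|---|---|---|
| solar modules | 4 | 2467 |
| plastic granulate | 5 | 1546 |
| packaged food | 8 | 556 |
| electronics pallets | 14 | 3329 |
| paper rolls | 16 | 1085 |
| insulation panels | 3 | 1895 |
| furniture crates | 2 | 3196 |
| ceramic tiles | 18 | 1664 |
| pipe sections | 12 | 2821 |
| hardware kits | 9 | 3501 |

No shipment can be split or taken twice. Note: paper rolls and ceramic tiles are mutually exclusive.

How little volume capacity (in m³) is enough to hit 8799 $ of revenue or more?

14

Look for the lowest-volume combination reaching 8799.
solar modules + plastic granulate + insulation panels + furniture crates reaches 9104 using 14 m³.
Any bundle with less than 14 m³ falls short of 8799.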